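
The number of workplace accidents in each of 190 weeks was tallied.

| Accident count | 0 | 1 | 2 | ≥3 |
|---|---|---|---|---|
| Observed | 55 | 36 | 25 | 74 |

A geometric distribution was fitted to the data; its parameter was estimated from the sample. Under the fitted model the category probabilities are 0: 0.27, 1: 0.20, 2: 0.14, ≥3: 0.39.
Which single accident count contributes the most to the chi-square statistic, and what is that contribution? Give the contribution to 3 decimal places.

0, 0.267

Expected counts E_i = n·p_i: 190×0.27 = 51.3, 190×0.20 = 38, 190×0.14 = 26.6, 190×0.39 = 74.1.
0: (55 − 51.3)²/51.3 = 13.69/51.3 = 0.2669
1: (36 − 38)²/38 = 4/38 = 0.1053
2: (25 − 26.6)²/26.6 = 2.56/26.6 = 0.0962
≥3: (74 − 74.1)²/74.1 = 0.01/74.1 = 0.0001
The largest term is for 0: 0.267.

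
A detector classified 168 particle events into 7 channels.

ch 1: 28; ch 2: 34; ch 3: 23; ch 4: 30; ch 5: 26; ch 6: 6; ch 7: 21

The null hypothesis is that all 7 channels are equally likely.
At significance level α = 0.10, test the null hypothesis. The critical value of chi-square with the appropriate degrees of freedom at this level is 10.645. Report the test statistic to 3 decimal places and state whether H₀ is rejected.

20.417; reject

Under H₀ each category has probability 1/7, so each expected count is 168/7 = 24.
cat         O        E   (O−E)²/E
ch 1       28       24     0.6667
ch 2       34       24     4.1667
ch 3       23       24     0.0417
ch 4       30       24     1.5000
ch 5       26       24     0.1667
ch 6        6       24    13.5000
ch 7       21       24     0.3750
Sum = 20.417
df = 6. Since 20.417 > 10.645, we reject H₀.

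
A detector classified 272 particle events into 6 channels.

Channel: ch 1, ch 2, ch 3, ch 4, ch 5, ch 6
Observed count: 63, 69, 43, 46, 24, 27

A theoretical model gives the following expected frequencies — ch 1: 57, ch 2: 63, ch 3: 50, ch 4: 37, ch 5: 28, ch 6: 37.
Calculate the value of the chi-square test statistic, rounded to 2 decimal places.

7.65

χ² = (63−57)²/57 + (69−63)²/63 + (43−50)²/50 + (46−37)²/37 + (24−28)²/28 + (27−37)²/37
   = 0.632 + 0.571 + 0.980 + 2.189 + 0.571 + 2.703
Sum = 7.65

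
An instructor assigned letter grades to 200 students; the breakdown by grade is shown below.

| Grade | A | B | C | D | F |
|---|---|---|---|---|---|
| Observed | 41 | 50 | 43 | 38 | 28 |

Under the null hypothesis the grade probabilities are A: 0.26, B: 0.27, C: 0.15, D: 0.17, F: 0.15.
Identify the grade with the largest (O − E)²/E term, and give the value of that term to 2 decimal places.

Expected counts E_i = n·p_i: 200×0.26 = 52, 200×0.27 = 54, 200×0.15 = 30, 200×0.17 = 34, 200×0.15 = 30.
cat         O        E   (O−E)²/E
A          41       52      2.327
B          50       54      0.296
C          43       30      5.633
D          38       34      0.471
F          28       30      0.133
The largest term is for C: 5.63.

C, 5.63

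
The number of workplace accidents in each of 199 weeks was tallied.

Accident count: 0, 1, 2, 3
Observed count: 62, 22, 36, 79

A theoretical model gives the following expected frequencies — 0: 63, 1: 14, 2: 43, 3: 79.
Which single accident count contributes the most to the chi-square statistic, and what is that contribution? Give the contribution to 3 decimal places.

1, 4.571

χ² = (62−63)²/63 + (22−14)²/14 + (36−43)²/43 + (79−79)²/79
   = 0.0159 + 4.5714 + 1.1395 + 0.0000
The largest term is for 1: 4.571.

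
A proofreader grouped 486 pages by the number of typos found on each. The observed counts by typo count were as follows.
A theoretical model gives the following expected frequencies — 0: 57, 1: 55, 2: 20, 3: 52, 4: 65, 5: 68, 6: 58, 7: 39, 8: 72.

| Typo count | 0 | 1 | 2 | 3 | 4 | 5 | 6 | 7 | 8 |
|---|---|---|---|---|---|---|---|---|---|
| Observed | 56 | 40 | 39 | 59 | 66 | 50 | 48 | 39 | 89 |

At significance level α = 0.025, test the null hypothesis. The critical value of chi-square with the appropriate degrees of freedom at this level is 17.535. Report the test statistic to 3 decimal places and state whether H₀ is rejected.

33.619; reject

χ² = (56−57)²/57 + (40−55)²/55 + (39−20)²/20 + (59−52)²/52 + (66−65)²/65 + (50−68)²/68 + (48−58)²/58 + (39−39)²/39 + (89−72)²/72
   = 0.0175 + 4.0909 + 18.0500 + 0.9423 + 0.0154 + 4.7647 + 1.7241 + 0.0000 + 4.0139
Sum = 33.619
df = 8. Since 33.619 > 17.535, we reject H₀.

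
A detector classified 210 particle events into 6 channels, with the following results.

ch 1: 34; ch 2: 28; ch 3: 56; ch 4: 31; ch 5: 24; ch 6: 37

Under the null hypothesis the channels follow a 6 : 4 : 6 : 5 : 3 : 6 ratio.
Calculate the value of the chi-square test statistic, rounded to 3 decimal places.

Ratio total = 30. Expected counts: 210×6/30 = 42, 210×4/30 = 28, 210×6/30 = 42, 210×5/30 = 35, 210×3/30 = 21, 210×6/30 = 42.
χ² = (34−42)²/42 + (28−28)²/28 + (56−42)²/42 + (31−35)²/35 + (24−21)²/21 + (37−42)²/42
   = 1.5238 + 0.0000 + 4.6667 + 0.4571 + 0.4286 + 0.5952
Sum = 7.671

7.671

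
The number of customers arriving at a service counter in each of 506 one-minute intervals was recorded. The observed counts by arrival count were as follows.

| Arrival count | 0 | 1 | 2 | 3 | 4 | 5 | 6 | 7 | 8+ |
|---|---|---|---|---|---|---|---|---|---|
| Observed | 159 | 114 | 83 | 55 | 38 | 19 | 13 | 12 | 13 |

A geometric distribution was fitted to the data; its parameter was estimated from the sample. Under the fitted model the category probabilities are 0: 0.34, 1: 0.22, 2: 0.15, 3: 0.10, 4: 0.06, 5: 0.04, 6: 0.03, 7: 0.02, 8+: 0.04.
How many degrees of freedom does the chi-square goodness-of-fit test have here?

There are k = 9 categories and 1 parameter estimated from the data, so df = 9 − 1 − 1 = 7.

7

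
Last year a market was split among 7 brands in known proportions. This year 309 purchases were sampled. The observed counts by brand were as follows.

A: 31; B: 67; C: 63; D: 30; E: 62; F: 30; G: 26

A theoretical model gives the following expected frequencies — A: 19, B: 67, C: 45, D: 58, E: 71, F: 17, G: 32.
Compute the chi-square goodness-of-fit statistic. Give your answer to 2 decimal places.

A: (31 − 19)²/19 = 144/19 = 7.579
B: (67 − 67)²/67 = 0/67 = 0.000
C: (63 − 45)²/45 = 324/45 = 7.200
D: (30 − 58)²/58 = 784/58 = 13.517
E: (62 − 71)²/71 = 81/71 = 1.141
F: (30 − 17)²/17 = 169/17 = 9.941
G: (26 − 32)²/32 = 36/32 = 1.125
Sum = 40.50

40.50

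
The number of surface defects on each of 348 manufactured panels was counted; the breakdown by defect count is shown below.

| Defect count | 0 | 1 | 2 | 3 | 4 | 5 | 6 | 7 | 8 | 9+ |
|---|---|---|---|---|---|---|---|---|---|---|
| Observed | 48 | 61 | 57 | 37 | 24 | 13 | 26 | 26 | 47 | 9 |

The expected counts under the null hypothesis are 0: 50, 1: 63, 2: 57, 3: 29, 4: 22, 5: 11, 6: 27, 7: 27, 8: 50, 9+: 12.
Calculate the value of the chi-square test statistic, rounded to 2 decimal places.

3.90

χ² = (48−50)²/50 + (61−63)²/63 + (57−57)²/57 + (37−29)²/29 + (24−22)²/22 + (13−11)²/11 + (26−27)²/27 + (26−27)²/27 + (47−50)²/50 + (9−12)²/12
   = 0.080 + 0.063 + 0.000 + 2.207 + 0.182 + 0.364 + 0.037 + 0.037 + 0.180 + 0.750
Sum = 3.90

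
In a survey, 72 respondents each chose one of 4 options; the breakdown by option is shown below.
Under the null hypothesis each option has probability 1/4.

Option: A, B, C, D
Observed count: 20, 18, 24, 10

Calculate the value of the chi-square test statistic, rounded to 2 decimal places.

5.78

Expected count for each of the 4 categories: 72/4 = 18.
χ² = (20−18)²/18 + (18−18)²/18 + (24−18)²/18 + (10−18)²/18
   = 0.222 + 0.000 + 2.000 + 3.556
Sum = 5.78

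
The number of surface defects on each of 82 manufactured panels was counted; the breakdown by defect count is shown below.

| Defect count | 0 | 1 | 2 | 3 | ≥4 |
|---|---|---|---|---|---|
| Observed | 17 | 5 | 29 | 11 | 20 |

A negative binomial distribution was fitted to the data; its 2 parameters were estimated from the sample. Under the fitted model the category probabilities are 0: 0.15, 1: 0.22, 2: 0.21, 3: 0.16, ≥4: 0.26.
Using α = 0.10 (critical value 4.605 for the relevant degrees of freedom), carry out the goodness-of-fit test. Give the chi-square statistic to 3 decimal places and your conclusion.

Expected counts E_i = n·p_i: 82×0.15 = 12.3, 82×0.22 = 18.04, 82×0.21 = 17.22, 82×0.16 = 13.12, 82×0.26 = 21.32.
0: (17 − 12.3)²/12.3 = 22.09/12.3 = 1.7959
1: (5 − 18.04)²/18.04 = 170.0416/18.04 = 9.4258
2: (29 − 17.22)²/17.22 = 138.7684/17.22 = 8.0586
3: (11 − 13.12)²/13.12 = 4.4944/13.12 = 0.3426
≥4: (20 − 21.32)²/21.32 = 1.7424/21.32 = 0.0817
Sum = 19.705
df = 2. Since 19.705 > 4.605, we reject H₀.

19.705; reject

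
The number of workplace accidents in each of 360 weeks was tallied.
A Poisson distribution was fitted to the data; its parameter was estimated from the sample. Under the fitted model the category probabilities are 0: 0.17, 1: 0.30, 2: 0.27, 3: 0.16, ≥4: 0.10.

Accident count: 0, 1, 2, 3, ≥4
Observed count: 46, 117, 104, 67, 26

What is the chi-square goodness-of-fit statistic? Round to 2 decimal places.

Expected counts E_i = n·p_i: 360×0.17 = 61.2, 360×0.30 = 108, 360×0.27 = 97.2, 360×0.16 = 57.6, 360×0.10 = 36.
0: (46 − 61.2)²/61.2 = 231.04/61.2 = 3.775
1: (117 − 108)²/108 = 81/108 = 0.750
2: (104 − 97.2)²/97.2 = 46.24/97.2 = 0.476
3: (67 − 57.6)²/57.6 = 88.36/57.6 = 1.534
≥4: (26 − 36)²/36 = 100/36 = 2.778
Sum = 9.31

9.31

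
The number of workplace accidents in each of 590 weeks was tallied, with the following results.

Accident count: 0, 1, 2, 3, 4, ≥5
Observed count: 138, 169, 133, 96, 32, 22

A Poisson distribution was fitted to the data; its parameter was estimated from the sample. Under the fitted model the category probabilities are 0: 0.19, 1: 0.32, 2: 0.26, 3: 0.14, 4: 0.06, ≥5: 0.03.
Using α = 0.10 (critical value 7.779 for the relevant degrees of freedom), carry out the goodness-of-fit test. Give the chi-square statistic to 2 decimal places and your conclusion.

Expected counts E_i = n·p_i: 590×0.19 = 112.1, 590×0.32 = 188.8, 590×0.26 = 153.4, 590×0.14 = 82.6, 590×0.06 = 35.4, 590×0.03 = 17.7.
χ² = (138−112.1)²/112.1 + (169−188.8)²/188.8 + (133−153.4)²/153.4 + (96−82.6)²/82.6 + (32−35.4)²/35.4 + (22−17.7)²/17.7
   = 5.984 + 2.076 + 2.713 + 2.174 + 0.327 + 1.045
Sum = 14.32
df = 4. Since 14.32 > 7.779, we reject H₀.

14.32; reject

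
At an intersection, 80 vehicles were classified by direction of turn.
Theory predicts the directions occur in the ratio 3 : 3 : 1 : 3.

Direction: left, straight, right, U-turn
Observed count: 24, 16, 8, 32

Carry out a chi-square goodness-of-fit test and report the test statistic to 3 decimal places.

Ratio total = 10. Expected counts: 80×3/10 = 24, 80×3/10 = 24, 80×1/10 = 8, 80×3/10 = 24.
cat           O        E   (O−E)²/E
left         24       24     0.0000
straight     16       24     2.6667
right         8        8     0.0000
U-turn       32       24     2.6667
Sum = 5.333

5.333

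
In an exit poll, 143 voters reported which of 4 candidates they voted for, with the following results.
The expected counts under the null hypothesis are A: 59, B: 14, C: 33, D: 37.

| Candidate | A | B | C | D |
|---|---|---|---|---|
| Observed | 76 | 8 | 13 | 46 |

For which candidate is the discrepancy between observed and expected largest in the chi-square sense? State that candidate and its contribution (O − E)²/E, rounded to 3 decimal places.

cat         O        E   (O−E)²/E
A          76       59     4.8983
B           8       14     2.5714
C          13       33    12.1212
D          46       37     2.1892
The largest term is for C: 12.121.

C, 12.121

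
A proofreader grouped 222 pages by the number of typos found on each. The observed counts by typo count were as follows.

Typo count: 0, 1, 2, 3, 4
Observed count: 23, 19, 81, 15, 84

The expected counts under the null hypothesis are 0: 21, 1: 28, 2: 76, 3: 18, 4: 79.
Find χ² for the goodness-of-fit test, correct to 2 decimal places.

0: (23 − 21)²/21 = 4/21 = 0.190
1: (19 − 28)²/28 = 81/28 = 2.893
2: (81 − 76)²/76 = 25/76 = 0.329
3: (15 − 18)²/18 = 9/18 = 0.500
4: (84 − 79)²/79 = 25/79 = 0.316
Sum = 4.23

4.23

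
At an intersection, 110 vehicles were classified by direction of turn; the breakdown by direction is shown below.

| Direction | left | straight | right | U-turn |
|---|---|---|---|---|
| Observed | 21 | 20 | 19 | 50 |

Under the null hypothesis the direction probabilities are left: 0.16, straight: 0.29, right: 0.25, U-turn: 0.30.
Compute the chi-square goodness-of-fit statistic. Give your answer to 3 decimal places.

Expected counts E_i = n·p_i: 110×0.16 = 17.6, 110×0.29 = 31.9, 110×0.25 = 27.5, 110×0.30 = 33.
left: (21 − 17.6)²/17.6 = 11.56/17.6 = 0.6568
straight: (20 − 31.9)²/31.9 = 141.61/31.9 = 4.4392
right: (19 − 27.5)²/27.5 = 72.25/27.5 = 2.6273
U-turn: (50 − 33)²/33 = 289/33 = 8.7576
Sum = 16.481

16.481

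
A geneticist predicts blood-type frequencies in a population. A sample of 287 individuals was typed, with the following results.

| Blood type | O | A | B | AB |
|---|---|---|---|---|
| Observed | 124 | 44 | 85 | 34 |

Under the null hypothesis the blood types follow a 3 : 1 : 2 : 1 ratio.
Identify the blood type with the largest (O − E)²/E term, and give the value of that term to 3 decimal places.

AB, 1.195

Ratio total = 7. Expected counts: 287×3/7 = 123, 287×1/7 = 41, 287×2/7 = 82, 287×1/7 = 41.
χ² = (124−123)²/123 + (44−41)²/41 + (85−82)²/82 + (34−41)²/41
   = 0.0081 + 0.2195 + 0.1098 + 1.1951
The largest term is for AB: 1.195.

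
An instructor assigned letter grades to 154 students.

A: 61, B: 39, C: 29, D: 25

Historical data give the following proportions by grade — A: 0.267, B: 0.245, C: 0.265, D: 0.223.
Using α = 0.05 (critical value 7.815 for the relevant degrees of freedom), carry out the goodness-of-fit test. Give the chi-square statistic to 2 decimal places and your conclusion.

Expected counts E_i = n·p_i: 154×0.267 = 41.118, 154×0.245 = 37.73, 154×0.265 = 40.81, 154×0.223 = 34.342.
A: (61 − 41.118)²/41.118 = 395.293924/41.118 = 9.614
B: (39 − 37.73)²/37.73 = 1.6129/37.73 = 0.043
C: (29 − 40.81)²/40.81 = 139.4761/40.81 = 3.418
D: (25 − 34.342)²/34.342 = 87.272964/34.342 = 2.541
Sum = 15.62
df = 3. Since 15.62 > 7.815, we reject H₀.

15.62; reject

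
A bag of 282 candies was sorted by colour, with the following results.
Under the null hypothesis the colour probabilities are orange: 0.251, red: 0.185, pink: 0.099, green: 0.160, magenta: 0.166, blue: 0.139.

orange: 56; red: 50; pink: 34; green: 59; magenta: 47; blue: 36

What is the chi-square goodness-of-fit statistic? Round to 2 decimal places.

9.03

Expected counts E_i = n·p_i: 282×0.251 = 70.782, 282×0.185 = 52.17, 282×0.099 = 27.918, 282×0.160 = 45.12, 282×0.166 = 46.812, 282×0.139 = 39.198.
orange: (56 − 70.782)²/70.782 = 218.507524/70.782 = 3.087
red: (50 − 52.17)²/52.17 = 4.7089/52.17 = 0.090
pink: (34 − 27.918)²/27.918 = 36.990724/27.918 = 1.325
green: (59 − 45.12)²/45.12 = 192.6544/45.12 = 4.270
magenta: (47 − 46.812)²/46.812 = 0.035344/46.812 = 0.001
blue: (36 − 39.198)²/39.198 = 10.227204/39.198 = 0.261
Sum = 9.03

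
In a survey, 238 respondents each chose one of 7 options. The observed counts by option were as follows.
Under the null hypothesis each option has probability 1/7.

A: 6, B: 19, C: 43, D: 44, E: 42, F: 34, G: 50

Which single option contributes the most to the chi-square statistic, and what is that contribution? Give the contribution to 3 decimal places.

Under H₀ each category has probability 1/7, so each expected count is 238/7 = 34.
χ² = (6−34)²/34 + (19−34)²/34 + (43−34)²/34 + (44−34)²/34 + (42−34)²/34 + (34−34)²/34 + (50−34)²/34
   = 23.0588 + 6.6176 + 2.3824 + 2.9412 + 1.8824 + 0.0000 + 7.5294
The largest term is for A: 23.059.

A, 23.059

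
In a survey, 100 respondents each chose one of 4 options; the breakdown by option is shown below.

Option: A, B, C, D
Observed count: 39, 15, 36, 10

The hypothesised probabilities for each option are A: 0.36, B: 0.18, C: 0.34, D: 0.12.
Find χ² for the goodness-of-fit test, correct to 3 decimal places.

1.201

Expected counts E_i = n·p_i: 100×0.36 = 36, 100×0.18 = 18, 100×0.34 = 34, 100×0.12 = 12.
A: (39 − 36)²/36 = 9/36 = 0.2500
B: (15 − 18)²/18 = 9/18 = 0.5000
C: (36 − 34)²/34 = 4/34 = 0.1176
D: (10 − 12)²/12 = 4/12 = 0.3333
Sum = 1.201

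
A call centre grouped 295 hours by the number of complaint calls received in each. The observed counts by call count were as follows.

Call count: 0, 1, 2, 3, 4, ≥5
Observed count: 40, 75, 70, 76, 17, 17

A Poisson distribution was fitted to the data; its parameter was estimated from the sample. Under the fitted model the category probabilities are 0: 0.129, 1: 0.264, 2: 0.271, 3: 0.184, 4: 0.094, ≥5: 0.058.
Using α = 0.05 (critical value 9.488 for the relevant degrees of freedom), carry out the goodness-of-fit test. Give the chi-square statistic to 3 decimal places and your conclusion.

14.287; reject

Expected counts E_i = n·p_i: 295×0.129 = 38.055, 295×0.264 = 77.88, 295×0.271 = 79.945, 295×0.184 = 54.28, 295×0.094 = 27.73, 295×0.058 = 17.11.
0: (40 − 38.055)²/38.055 = 3.783025/38.055 = 0.0994
1: (75 − 77.88)²/77.88 = 8.2944/77.88 = 0.1065
2: (70 − 79.945)²/79.945 = 98.903025/79.945 = 1.2371
3: (76 − 54.28)²/54.28 = 471.7584/54.28 = 8.6912
4: (17 − 27.73)²/27.73 = 115.1329/27.73 = 4.1519
≥5: (17 − 17.11)²/17.11 = 0.0121/17.11 = 0.0007
Sum = 14.287
df = 4. Since 14.287 > 9.488, we reject H₀.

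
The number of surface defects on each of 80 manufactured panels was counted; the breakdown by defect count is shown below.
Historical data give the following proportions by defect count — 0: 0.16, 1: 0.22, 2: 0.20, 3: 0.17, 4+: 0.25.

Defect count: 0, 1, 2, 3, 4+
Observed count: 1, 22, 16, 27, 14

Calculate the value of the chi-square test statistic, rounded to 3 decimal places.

Expected counts E_i = n·p_i: 80×0.16 = 12.8, 80×0.22 = 17.6, 80×0.20 = 16, 80×0.17 = 13.6, 80×0.25 = 20.
0: (1 − 12.8)²/12.8 = 139.24/12.8 = 10.8781
1: (22 − 17.6)²/17.6 = 19.36/17.6 = 1.1000
2: (16 − 16)²/16 = 0/16 = 0.0000
3: (27 − 13.6)²/13.6 = 179.56/13.6 = 13.2029
4+: (14 − 20)²/20 = 36/20 = 1.8000
Sum = 26.981

26.981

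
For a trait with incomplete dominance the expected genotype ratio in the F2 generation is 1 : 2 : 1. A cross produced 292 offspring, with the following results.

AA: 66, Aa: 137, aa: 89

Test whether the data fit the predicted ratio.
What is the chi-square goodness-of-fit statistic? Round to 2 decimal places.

Ratio total = 4. Expected counts: 292×1/4 = 73, 292×2/4 = 146, 292×1/4 = 73.
AA: (66 − 73)²/73 = 49/73 = 0.671
Aa: (137 − 146)²/146 = 81/146 = 0.555
aa: (89 − 73)²/73 = 256/73 = 3.507
Sum = 4.73

4.73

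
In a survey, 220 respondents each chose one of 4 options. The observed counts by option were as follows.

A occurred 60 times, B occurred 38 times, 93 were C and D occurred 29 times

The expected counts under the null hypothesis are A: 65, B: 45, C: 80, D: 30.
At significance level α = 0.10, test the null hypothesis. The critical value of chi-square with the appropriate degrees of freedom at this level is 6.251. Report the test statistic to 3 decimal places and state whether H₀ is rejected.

χ² = (60−65)²/65 + (38−45)²/45 + (93−80)²/80 + (29−30)²/30
   = 0.3846 + 1.0889 + 2.1125 + 0.0333
Sum = 3.619
df = 3. Since 3.619 < 6.251, we do not reject H₀.

3.619; do not reject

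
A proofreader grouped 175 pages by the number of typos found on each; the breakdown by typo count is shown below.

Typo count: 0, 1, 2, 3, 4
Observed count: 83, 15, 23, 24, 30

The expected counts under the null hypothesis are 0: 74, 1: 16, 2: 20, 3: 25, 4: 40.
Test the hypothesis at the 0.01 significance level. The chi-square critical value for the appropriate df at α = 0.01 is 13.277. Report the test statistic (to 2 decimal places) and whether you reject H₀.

4.15; do not reject

χ² = (83−74)²/74 + (15−16)²/16 + (23−20)²/20 + (24−25)²/25 + (30−40)²/40
   = 1.095 + 0.063 + 0.450 + 0.040 + 2.500
Sum = 4.15
df = 4. Since 4.15 < 13.277, we do not reject H₀.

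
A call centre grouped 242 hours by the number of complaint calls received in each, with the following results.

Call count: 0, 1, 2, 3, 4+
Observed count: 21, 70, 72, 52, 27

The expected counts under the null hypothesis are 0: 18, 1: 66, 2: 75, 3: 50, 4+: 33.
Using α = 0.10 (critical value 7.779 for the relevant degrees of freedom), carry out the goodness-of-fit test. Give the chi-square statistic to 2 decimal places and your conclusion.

0: (21 − 18)²/18 = 9/18 = 0.500
1: (70 − 66)²/66 = 16/66 = 0.242
2: (72 − 75)²/75 = 9/75 = 0.120
3: (52 − 50)²/50 = 4/50 = 0.080
4+: (27 − 33)²/33 = 36/33 = 1.091
Sum = 2.03
df = 4. Since 2.03 < 7.779, we do not reject H₀.

2.03; do not reject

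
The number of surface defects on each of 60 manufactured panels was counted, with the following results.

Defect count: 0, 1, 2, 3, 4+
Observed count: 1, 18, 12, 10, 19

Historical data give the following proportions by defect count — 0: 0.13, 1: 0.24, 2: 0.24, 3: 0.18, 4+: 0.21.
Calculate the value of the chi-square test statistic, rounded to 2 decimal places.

10.54

Expected counts E_i = n·p_i: 60×0.13 = 7.8, 60×0.24 = 14.4, 60×0.24 = 14.4, 60×0.18 = 10.8, 60×0.21 = 12.6.
0: (1 − 7.8)²/7.8 = 46.24/7.8 = 5.928
1: (18 − 14.4)²/14.4 = 12.96/14.4 = 0.900
2: (12 − 14.4)²/14.4 = 5.76/14.4 = 0.400
3: (10 − 10.8)²/10.8 = 0.64/10.8 = 0.059
4+: (19 − 12.6)²/12.6 = 40.96/12.6 = 3.251
Sum = 10.54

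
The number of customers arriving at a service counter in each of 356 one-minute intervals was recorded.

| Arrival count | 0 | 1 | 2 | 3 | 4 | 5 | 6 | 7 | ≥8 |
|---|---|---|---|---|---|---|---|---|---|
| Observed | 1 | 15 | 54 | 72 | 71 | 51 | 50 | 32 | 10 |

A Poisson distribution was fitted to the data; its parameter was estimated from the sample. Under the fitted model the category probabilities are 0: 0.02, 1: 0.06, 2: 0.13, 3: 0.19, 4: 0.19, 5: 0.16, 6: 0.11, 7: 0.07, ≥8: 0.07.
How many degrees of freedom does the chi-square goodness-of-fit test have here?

There are k = 9 categories and 1 parameter estimated from the data, so df = 9 − 1 − 1 = 7.

7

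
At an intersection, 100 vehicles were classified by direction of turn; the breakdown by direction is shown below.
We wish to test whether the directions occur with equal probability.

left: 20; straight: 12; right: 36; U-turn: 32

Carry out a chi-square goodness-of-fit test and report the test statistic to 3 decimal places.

Expected count for each of the 4 categories: 100/4 = 25.
left: (20 − 25)²/25 = 25/25 = 1.0000
straight: (12 − 25)²/25 = 169/25 = 6.7600
right: (36 − 25)²/25 = 121/25 = 4.8400
U-turn: (32 − 25)²/25 = 49/25 = 1.9600
Sum = 14.560

14.560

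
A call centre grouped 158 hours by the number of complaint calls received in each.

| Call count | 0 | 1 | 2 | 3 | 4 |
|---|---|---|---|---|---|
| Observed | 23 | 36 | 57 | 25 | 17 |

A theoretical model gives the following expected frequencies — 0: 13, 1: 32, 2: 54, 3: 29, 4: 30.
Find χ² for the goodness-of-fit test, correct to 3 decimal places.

14.544

0: (23 − 13)²/13 = 100/13 = 7.6923
1: (36 − 32)²/32 = 16/32 = 0.5000
2: (57 − 54)²/54 = 9/54 = 0.1667
3: (25 − 29)²/29 = 16/29 = 0.5517
4: (17 − 30)²/30 = 169/30 = 5.6333
Sum = 14.544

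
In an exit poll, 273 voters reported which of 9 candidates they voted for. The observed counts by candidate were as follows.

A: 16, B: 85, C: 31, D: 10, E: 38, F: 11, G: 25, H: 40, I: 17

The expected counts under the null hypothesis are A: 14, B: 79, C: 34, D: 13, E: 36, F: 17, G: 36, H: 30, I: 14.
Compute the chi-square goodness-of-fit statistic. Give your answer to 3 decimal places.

χ² = (16−14)²/14 + (85−79)²/79 + (31−34)²/34 + (10−13)²/13 + (38−36)²/36 + (11−17)²/17 + (25−36)²/36 + (40−30)²/30 + (17−14)²/14
   = 0.2857 + 0.4557 + 0.2647 + 0.6923 + 0.1111 + 2.1176 + 3.3611 + 3.3333 + 0.6429
Sum = 11.264

11.264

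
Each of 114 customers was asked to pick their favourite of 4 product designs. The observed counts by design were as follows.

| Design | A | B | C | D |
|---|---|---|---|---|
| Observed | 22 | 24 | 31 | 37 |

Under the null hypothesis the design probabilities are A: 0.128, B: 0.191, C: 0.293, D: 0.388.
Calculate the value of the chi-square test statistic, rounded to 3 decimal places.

5.344

Expected counts E_i = n·p_i: 114×0.128 = 14.592, 114×0.191 = 21.774, 114×0.293 = 33.402, 114×0.388 = 44.232.
cat         O        E   (O−E)²/E
A          22   14.592     3.7609
B          24   21.774     0.2276
C          31   33.402     0.1727
D          37   44.232     1.1824
Sum = 5.344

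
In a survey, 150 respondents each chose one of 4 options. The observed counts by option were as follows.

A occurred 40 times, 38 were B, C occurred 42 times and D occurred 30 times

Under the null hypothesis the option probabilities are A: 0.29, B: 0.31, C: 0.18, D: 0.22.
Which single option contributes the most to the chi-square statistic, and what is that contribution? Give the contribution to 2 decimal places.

Expected counts E_i = n·p_i: 150×0.29 = 43.5, 150×0.31 = 46.5, 150×0.18 = 27, 150×0.22 = 33.
A: (40 − 43.5)²/43.5 = 12.25/43.5 = 0.282
B: (38 − 46.5)²/46.5 = 72.25/46.5 = 1.554
C: (42 − 27)²/27 = 225/27 = 8.333
D: (30 − 33)²/33 = 9/33 = 0.273
The largest term is for C: 8.33.

C, 8.33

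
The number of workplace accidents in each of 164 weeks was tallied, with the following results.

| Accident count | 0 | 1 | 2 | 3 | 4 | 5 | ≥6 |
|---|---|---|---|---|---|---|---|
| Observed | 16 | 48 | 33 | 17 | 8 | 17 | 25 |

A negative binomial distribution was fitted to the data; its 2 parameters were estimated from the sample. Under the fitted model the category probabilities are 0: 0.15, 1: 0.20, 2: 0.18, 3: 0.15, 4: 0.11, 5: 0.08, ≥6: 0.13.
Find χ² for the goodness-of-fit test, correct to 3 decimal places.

Expected counts E_i = n·p_i: 164×0.15 = 24.6, 164×0.20 = 32.8, 164×0.18 = 29.52, 164×0.15 = 24.6, 164×0.11 = 18.04, 164×0.08 = 13.12, 164×0.13 = 21.32.
0: (16 − 24.6)²/24.6 = 73.96/24.6 = 3.0065
1: (48 − 32.8)²/32.8 = 231.04/32.8 = 7.0439
2: (33 − 29.52)²/29.52 = 12.1104/29.52 = 0.4102
3: (17 − 24.6)²/24.6 = 57.76/24.6 = 2.3480
4: (8 − 18.04)²/18.04 = 100.8016/18.04 = 5.5877
5: (17 − 13.12)²/13.12 = 15.0544/13.12 = 1.1474
≥6: (25 − 21.32)²/21.32 = 13.5424/21.32 = 0.6352
Sum = 20.179

20.179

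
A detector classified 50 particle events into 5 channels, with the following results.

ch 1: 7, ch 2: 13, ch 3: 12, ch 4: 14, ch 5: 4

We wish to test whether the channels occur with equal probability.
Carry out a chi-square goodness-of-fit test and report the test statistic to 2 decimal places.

7.40

Expected count for each of the 5 categories: 50/5 = 10.
χ² = (7−10)²/10 + (13−10)²/10 + (12−10)²/10 + (14−10)²/10 + (4−10)²/10
   = 0.900 + 0.900 + 0.400 + 1.600 + 3.600
Sum = 7.40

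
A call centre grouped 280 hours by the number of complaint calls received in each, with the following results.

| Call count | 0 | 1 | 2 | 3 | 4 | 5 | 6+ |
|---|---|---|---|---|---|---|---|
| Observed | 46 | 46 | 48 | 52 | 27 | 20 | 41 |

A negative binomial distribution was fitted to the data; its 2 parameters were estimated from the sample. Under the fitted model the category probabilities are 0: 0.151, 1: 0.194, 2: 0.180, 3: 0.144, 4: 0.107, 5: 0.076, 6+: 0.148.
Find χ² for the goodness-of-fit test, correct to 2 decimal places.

Expected counts E_i = n·p_i: 280×0.151 = 42.28, 280×0.194 = 54.32, 280×0.180 = 50.4, 280×0.144 = 40.32, 280×0.107 = 29.96, 280×0.076 = 21.28, 280×0.148 = 41.44.
cat         O        E   (O−E)²/E
0          46    42.28      0.327
1          46    54.32      1.274
2          48     50.4      0.114
3          52    40.32      3.383
4          27    29.96      0.292
5          20    21.28      0.077
6+         41    41.44      0.005
Sum = 5.47

5.47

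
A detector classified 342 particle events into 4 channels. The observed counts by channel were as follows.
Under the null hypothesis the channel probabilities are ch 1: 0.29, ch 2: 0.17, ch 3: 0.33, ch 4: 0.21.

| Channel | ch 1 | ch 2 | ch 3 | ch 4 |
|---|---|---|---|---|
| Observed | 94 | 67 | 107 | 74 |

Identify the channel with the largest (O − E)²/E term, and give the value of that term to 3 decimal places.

Expected counts E_i = n·p_i: 342×0.29 = 99.18, 342×0.17 = 58.14, 342×0.33 = 112.86, 342×0.21 = 71.82.
cat         O        E   (O−E)²/E
ch 1       94    99.18     0.2705
ch 2       67    58.14     1.3502
ch 3      107   112.86     0.3043
ch 4       74    71.82     0.0662
The largest term is for ch 2: 1.350.

ch 2, 1.350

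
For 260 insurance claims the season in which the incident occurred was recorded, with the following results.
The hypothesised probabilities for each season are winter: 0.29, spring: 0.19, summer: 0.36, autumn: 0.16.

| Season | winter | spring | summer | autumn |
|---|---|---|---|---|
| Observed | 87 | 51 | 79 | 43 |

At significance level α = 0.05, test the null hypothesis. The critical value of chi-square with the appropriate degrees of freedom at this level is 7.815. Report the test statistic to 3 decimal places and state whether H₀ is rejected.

Expected counts E_i = n·p_i: 260×0.29 = 75.4, 260×0.19 = 49.4, 260×0.36 = 93.6, 260×0.16 = 41.6.
χ² = (87−75.4)²/75.4 + (51−49.4)²/49.4 + (79−93.6)²/93.6 + (43−41.6)²/41.6
   = 1.7846 + 0.0518 + 2.2774 + 0.0471
Sum = 4.161
df = 3. Since 4.161 < 7.815, we do not reject H₀.

4.161; do not reject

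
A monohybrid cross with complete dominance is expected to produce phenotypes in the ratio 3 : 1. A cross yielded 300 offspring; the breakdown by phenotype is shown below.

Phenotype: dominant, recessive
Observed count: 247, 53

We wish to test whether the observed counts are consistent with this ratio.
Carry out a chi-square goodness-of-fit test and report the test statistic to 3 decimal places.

Ratio total = 4. Expected counts: 300×3/4 = 225, 300×1/4 = 75.
dominant: (247 − 225)²/225 = 484/225 = 2.1511
recessive: (53 − 75)²/75 = 484/75 = 6.4533
Sum = 8.604

8.604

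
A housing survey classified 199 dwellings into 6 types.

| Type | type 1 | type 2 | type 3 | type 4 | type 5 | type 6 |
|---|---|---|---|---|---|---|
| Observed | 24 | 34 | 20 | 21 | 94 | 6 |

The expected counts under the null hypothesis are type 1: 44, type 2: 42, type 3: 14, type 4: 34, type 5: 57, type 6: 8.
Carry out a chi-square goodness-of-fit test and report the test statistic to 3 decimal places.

type 1: (24 − 44)²/44 = 400/44 = 9.0909
type 2: (34 − 42)²/42 = 64/42 = 1.5238
type 3: (20 − 14)²/14 = 36/14 = 2.5714
type 4: (21 − 34)²/34 = 169/34 = 4.9706
type 5: (94 − 57)²/57 = 1369/57 = 24.0175
type 6: (6 − 8)²/8 = 4/8 = 0.5000
Sum = 42.674

42.674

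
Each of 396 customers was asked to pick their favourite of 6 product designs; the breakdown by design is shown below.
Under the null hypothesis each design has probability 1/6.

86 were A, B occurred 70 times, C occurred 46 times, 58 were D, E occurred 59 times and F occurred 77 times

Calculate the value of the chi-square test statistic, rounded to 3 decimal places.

Expected count for each of the 6 categories: 396/6 = 66.
χ² = (86−66)²/66 + (70−66)²/66 + (46−66)²/66 + (58−66)²/66 + (59−66)²/66 + (77−66)²/66
   = 6.0606 + 0.2424 + 6.0606 + 0.9697 + 0.7424 + 1.8333
Sum = 15.909

15.909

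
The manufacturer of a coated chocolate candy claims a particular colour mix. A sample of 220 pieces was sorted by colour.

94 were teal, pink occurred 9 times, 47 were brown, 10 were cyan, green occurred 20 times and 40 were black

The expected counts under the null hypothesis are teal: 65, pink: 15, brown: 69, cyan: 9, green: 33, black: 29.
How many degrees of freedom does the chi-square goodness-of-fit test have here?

5

There are k = 6 categories and no parameters were estimated from the data, so df = 6 − 1 = 5.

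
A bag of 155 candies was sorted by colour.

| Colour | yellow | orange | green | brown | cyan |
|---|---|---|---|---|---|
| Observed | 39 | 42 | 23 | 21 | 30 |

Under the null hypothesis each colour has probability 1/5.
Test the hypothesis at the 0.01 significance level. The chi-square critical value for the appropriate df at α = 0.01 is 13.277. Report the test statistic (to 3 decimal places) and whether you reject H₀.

Expected count for each of the 5 categories: 155/5 = 31.
χ² = (39−31)²/31 + (42−31)²/31 + (23−31)²/31 + (21−31)²/31 + (30−31)²/31
   = 2.0645 + 3.9032 + 2.0645 + 3.2258 + 0.0323
Sum = 11.290
df = 4. Since 11.290 < 13.277, we do not reject H₀.

11.290; do not reject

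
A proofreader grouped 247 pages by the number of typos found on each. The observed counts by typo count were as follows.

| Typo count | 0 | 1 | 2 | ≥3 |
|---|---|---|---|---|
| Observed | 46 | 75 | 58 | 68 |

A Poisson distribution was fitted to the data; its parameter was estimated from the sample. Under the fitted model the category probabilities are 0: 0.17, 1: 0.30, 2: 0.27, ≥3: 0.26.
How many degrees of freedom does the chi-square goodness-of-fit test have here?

There are k = 4 categories and 1 parameter estimated from the data, so df = 4 − 1 − 1 = 2.

2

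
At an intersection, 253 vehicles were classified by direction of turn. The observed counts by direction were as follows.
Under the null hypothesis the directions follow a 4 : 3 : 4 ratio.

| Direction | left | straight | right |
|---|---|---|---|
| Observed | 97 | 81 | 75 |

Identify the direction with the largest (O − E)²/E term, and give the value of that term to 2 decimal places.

Ratio total = 11. Expected counts: 253×4/11 = 92, 253×3/11 = 69, 253×4/11 = 92.
χ² = (97−92)²/92 + (81−69)²/69 + (75−92)²/92
   = 0.272 + 2.087 + 3.141
The largest term is for right: 3.14.

right, 3.14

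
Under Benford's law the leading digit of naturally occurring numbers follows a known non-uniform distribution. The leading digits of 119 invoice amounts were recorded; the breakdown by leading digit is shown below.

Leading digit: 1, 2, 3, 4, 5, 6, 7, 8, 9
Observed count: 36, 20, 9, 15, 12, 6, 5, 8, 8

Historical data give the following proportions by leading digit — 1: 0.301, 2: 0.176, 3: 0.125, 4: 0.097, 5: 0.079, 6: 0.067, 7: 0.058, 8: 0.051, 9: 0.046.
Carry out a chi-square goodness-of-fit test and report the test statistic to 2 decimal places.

Expected counts E_i = n·p_i: 119×0.301 = 35.819, 119×0.176 = 20.944, 119×0.125 = 14.875, 119×0.097 = 11.543, 119×0.079 = 9.401, 119×0.067 = 7.973, 119×0.058 = 6.902, 119×0.051 = 6.069, 119×0.046 = 5.474.
1: (36 − 35.819)²/35.819 = 0.032761/35.819 = 0.001
2: (20 − 20.944)²/20.944 = 0.891136/20.944 = 0.043
3: (9 − 14.875)²/14.875 = 34.515625/14.875 = 2.320
4: (15 − 11.543)²/11.543 = 11.950849/11.543 = 1.035
5: (12 − 9.401)²/9.401 = 6.754801/9.401 = 0.719
6: (6 − 7.973)²/7.973 = 3.892729/7.973 = 0.488
7: (5 − 6.902)²/6.902 = 3.617604/6.902 = 0.524
8: (8 − 6.069)²/6.069 = 3.728761/6.069 = 0.614
9: (8 − 5.474)²/5.474 = 6.380676/5.474 = 1.166
Sum = 6.91

6.91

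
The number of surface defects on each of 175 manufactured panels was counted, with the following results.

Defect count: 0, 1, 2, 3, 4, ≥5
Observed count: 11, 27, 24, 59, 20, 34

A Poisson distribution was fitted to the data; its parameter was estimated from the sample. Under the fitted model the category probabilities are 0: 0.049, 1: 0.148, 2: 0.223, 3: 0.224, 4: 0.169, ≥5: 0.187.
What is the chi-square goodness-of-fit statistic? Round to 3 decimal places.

Expected counts E_i = n·p_i: 175×0.049 = 8.575, 175×0.148 = 25.9, 175×0.223 = 39.025, 175×0.224 = 39.2, 175×0.169 = 29.575, 175×0.187 = 32.725.
χ² = (11−8.575)²/8.575 + (27−25.9)²/25.9 + (24−39.025)²/39.025 + (59−39.2)²/39.2 + (20−29.575)²/29.575 + (34−32.725)²/32.725
   = 0.6858 + 0.0467 + 5.7848 + 10.0010 + 3.0999 + 0.0497
Sum = 19.668

19.668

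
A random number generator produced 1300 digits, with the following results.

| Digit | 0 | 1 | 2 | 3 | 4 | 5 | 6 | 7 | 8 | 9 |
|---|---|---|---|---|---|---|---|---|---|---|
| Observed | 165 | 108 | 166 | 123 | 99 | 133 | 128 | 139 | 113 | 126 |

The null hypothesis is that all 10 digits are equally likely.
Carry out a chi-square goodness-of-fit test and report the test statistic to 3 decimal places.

Expected count for each of the 10 categories: 1300/10 = 130.
cat         O        E   (O−E)²/E
0         165      130     9.4231
1         108      130     3.7231
2         166      130     9.9692
3         123      130     0.3769
4          99      130     7.3923
5         133      130     0.0692
6         128      130     0.0308
7         139      130     0.6231
8         113      130     2.2231
9         126      130     0.1231
Sum = 33.954

33.954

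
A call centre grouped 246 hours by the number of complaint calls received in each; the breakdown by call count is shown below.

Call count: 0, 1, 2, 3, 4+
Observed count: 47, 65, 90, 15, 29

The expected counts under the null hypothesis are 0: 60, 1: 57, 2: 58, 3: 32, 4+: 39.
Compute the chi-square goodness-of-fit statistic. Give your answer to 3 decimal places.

0: (47 − 60)²/60 = 169/60 = 2.8167
1: (65 − 57)²/57 = 64/57 = 1.1228
2: (90 − 58)²/58 = 1024/58 = 17.6552
3: (15 − 32)²/32 = 289/32 = 9.0313
4+: (29 − 39)²/39 = 100/39 = 2.5641
Sum = 33.190

33.190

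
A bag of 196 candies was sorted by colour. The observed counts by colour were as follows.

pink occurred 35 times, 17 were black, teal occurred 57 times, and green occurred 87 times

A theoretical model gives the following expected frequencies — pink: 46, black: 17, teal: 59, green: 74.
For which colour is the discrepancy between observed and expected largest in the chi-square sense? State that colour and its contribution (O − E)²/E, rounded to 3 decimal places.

pink, 2.630

pink: (35 − 46)²/46 = 121/46 = 2.6304
black: (17 − 17)²/17 = 0/17 = 0.0000
teal: (57 − 59)²/59 = 4/59 = 0.0678
green: (87 − 74)²/74 = 169/74 = 2.2838
The largest term is for pink: 2.630.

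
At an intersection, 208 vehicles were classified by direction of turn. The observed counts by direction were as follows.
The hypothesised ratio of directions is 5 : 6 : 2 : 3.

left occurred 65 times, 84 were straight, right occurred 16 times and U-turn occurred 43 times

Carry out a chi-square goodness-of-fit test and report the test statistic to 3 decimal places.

Ratio total = 16. Expected counts: 208×5/16 = 65, 208×6/16 = 78, 208×2/16 = 26, 208×3/16 = 39.
left: (65 − 65)²/65 = 0/65 = 0.0000
straight: (84 − 78)²/78 = 36/78 = 0.4615
right: (16 − 26)²/26 = 100/26 = 3.8462
U-turn: (43 − 39)²/39 = 16/39 = 0.4103
Sum = 4.718

4.718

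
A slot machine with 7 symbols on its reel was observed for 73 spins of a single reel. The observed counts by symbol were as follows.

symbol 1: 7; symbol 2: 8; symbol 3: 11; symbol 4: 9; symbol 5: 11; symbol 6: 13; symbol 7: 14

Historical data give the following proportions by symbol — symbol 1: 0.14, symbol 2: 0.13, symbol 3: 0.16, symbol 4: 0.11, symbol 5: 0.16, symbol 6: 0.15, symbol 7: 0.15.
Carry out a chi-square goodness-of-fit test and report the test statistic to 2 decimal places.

Expected counts E_i = n·p_i: 73×0.14 = 10.22, 73×0.13 = 9.49, 73×0.16 = 11.68, 73×0.11 = 8.03, 73×0.16 = 11.68, 73×0.15 = 10.95, 73×0.15 = 10.95.
symbol 1: (7 − 10.22)²/10.22 = 10.3684/10.22 = 1.015
symbol 2: (8 − 9.49)²/9.49 = 2.2201/9.49 = 0.234
symbol 3: (11 − 11.68)²/11.68 = 0.4624/11.68 = 0.040
symbol 4: (9 − 8.03)²/8.03 = 0.9409/8.03 = 0.117
symbol 5: (11 − 11.68)²/11.68 = 0.4624/11.68 = 0.040
symbol 6: (13 − 10.95)²/10.95 = 4.2025/10.95 = 0.384
symbol 7: (14 − 10.95)²/10.95 = 9.3025/10.95 = 0.850
Sum = 2.68

2.68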